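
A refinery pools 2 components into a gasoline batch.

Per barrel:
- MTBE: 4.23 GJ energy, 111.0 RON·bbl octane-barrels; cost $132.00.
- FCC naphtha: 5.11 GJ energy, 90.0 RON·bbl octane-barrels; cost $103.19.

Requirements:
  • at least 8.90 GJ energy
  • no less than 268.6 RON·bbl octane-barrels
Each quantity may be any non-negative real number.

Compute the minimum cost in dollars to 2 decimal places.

This is a linear program. Let x1 = barrels of MTBE, x2 = barrels of FCC naphtha.
min 132x1 + 103.19x2 s.t.:
  4.23x1 + 5.11x2 ≥ 8.9   (energy)
  111x1 + 90x2 ≥ 268.6   (octane-barrels)
  x1, x2 ≥ 0.
The cheapest feasible vertex uses only FCC naphtha; MTBE is not used. The octane-barrels requirement is met with equality.
Solving gives x2 = 2.9844.
Objective = 103.19·2.9844 = 307.9602.

$307.96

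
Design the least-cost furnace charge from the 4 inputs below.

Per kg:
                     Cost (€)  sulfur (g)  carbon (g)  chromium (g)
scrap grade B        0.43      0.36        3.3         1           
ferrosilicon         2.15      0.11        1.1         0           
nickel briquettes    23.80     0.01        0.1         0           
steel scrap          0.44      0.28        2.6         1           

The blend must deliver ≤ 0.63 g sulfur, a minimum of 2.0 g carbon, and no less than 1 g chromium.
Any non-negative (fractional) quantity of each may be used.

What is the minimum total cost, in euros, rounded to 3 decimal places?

Treat it as an LP. Let x1 = kg of scrap grade B, x2 = kg of ferrosilicon, x3 = kg of nickel briquettes, x4 = kg of steel scrap.
Minimise 0.43x1 + 2.15x2 + 23.8x3 + 0.44x4 s.t.:
  0.36x1 + 0.11x2 + 0.01x3 + 0.28x4 ≤ 0.63   (sulfur)
  3.3x1 + 1.1x2 + 0.1x3 + 2.6x4 ≥ 2   (carbon)
  1x1 + 1x4 ≥ 1   (chromium)
  x1, x2, x3, x4 ≥ 0.
The cheapest feasible vertex uses only scrap grade B; ferrosilicon, nickel briquettes, steel scrap are not used. There the chromium constraint is tight.
Optimal quantities: scrap grade B = 1 kg.
Total cost: 0.43·1 = 0.43000.

€0.430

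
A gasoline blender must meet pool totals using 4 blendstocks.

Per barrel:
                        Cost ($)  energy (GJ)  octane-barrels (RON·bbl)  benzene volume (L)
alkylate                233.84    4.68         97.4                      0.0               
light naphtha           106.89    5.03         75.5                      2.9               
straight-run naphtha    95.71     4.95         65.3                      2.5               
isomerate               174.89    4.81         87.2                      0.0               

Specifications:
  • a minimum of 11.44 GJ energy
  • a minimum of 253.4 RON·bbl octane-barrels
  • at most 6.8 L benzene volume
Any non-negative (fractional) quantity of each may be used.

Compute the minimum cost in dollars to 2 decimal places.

$403.80

Set it up as a linear program. Let x1 = barrels of alkylate, x2 = barrels of light naphtha, x3 = barrels of straight-run naphtha, x4 = barrels of isomerate.
min 233.84x1 + 106.89x2 + 95.71x3 + 174.89x4 with:
  4.68x1 + 5.03x2 + 4.95x3 + 4.81x4 ≥ 11.44   (energy)
  97.4x1 + 75.5x2 + 65.3x3 + 87.2x4 ≥ 253.4   (octane-barrels)
  2.9x2 + 2.5x3 ≤ 6.8   (benzene volume)
  x1, x2, x3, x4 ≥ 0.
The minimum-cost mix takes nothing from alkylate, straight-run naphtha — only light naphtha, isomerate. Binding constraints: octane-barrels and benzene volume.
Optimal quantities: light naphtha = 2.3448 barrels, isomerate = 0.87575 barrels.
Cost = 106.89·2.3448 + 174.89·0.87575 = 403.7956.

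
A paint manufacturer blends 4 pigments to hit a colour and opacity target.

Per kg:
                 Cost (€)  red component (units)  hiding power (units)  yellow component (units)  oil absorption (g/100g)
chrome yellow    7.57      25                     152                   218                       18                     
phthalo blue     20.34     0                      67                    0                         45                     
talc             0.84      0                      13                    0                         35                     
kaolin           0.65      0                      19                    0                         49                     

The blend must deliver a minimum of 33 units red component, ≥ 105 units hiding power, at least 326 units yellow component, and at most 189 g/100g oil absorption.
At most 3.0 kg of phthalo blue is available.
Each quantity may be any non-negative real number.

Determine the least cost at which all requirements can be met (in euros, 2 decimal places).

€11.32

Let x1 = kg of chrome yellow, x2 = kg of phthalo blue, x3 = kg of talc, x4 = kg of kaolin.
Minimise 7.57x1 + 20.34x2 + 0.84x3 + 0.65x4 with:
  25x1 ≥ 33   (red component)
  152x1 + 67x2 + 13x3 + 19x4 ≥ 105   (hiding power)
  218x1 ≥ 326   (yellow component)
  18x1 + 45x2 + 35x3 + 49x4 ≤ 189   (oil absorption)
  x2 ≤ 3
  x1, x2, x3, x4 ≥ 0.
The cheapest feasible vertex uses only chrome yellow; phthalo blue, talc, kaolin are not used. The yellow component requirement is met with equality.
Solving gives x1 = 1.495.
Total cost: 7.57·1.495 = 11.3172.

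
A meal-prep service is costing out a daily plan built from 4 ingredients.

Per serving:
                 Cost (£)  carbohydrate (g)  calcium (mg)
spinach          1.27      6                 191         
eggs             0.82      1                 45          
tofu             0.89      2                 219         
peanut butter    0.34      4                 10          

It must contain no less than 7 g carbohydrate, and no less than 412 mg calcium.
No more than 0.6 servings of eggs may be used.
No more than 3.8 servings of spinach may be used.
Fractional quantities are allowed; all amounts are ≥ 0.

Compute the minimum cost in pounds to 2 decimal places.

Set it up as a linear program. Let x1 = servings of spinach, x2 = servings of eggs, x3 = servings of tofu, x4 = servings of peanut butter.
Minimize 1.27x1 + 0.82x2 + 0.89x3 + 0.34x4 subject to:
  6x1 + 1x2 + 2x3 + 4x4 ≥ 7   (carbohydrate)
  191x1 + 45x2 + 219x3 + 10x4 ≥ 412   (calcium)
  x2 ≤ 0.6
  x1 ≤ 3.8
  x1, x2, x3, x4 ≥ 0.
The optimal basis is {tofu, peanut butter}; spinach, eggs drop out. Binding constraints: carbohydrate and calcium.
Optimal quantities: tofu = 1.843 servings, peanut butter = 0.8283 servings.
Total cost: 0.89·1.843 + 0.34·0.8283 = 1.9219.

£1.92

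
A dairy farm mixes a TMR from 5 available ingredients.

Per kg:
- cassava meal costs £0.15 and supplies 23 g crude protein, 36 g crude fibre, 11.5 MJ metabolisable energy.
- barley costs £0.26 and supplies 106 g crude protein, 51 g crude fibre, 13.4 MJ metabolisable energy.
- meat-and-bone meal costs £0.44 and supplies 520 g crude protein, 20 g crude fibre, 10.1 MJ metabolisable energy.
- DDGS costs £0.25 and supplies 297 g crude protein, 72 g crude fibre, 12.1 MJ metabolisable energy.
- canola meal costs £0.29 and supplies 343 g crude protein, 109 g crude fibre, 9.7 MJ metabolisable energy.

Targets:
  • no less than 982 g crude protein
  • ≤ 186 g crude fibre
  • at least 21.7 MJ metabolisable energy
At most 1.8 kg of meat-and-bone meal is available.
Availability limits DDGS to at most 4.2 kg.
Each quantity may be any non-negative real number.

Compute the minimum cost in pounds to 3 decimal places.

£0.828

Let x1 = kg of cassava meal, x2 = kg of barley, x3 = kg of meat-and-bone meal, x4 = kg of DDGS, x5 = kg of canola meal.
Minimize 0.15x1 + 0.26x2 + 0.44x3 + 0.25x4 + 0.29x5 with:
  23x1 + 106x2 + 520x3 + 297x4 + 343x5 ≥ 982   (crude protein)
  36x1 + 51x2 + 20x3 + 72x4 + 109x5 ≤ 186   (crude fibre)
  11.5x1 + 13.4x2 + 10.1x3 + 12.1x4 + 9.7x5 ≥ 21.7   (metabolisable energy)
  x3 ≤ 1.8
  x4 ≤ 4.2
  x1, x2, x3, x4, x5 ≥ 0.
The minimum-cost mix takes nothing from cassava meal, barley, canola meal — only meat-and-bone meal, DDGS. Binding constraints: crude protein and crude fibre.
Optimal quantities: meat-and-bone meal = 0.4909 kg, DDGS = 2.447 kg.
Cost = 0.44·0.4909 + 0.25·2.447 = 0.82775.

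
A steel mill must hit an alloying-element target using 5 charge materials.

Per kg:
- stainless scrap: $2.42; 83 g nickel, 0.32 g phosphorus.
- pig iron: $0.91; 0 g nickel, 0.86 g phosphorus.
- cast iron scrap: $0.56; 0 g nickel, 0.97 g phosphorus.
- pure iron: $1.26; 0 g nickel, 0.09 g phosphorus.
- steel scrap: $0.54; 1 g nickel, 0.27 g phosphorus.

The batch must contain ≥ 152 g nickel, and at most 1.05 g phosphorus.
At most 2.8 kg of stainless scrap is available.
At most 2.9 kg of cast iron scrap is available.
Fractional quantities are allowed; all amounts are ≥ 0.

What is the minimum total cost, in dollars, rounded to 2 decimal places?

Let x1 = kg of stainless scrap, x2 = kg of pig iron, x3 = kg of cast iron scrap, x4 = kg of pure iron, x5 = kg of steel scrap.
Minimize 2.42x1 + 0.91x2 + 0.56x3 + 1.26x4 + 0.54x5 s.t.:
  83x1 + 1x5 ≥ 152   (nickel)
  0.32x1 + 0.86x2 + 0.97x3 + 0.09x4 + 0.27x5 ≤ 1.05   (phosphorus)
  x1 ≤ 2.8
  x3 ≤ 2.9
  x1, x2, x3, x4, x5 ≥ 0.
The optimal basis is {stainless scrap}; pig iron, cast iron scrap, pure iron, steel scrap drop out. Binding constraint: nickel.
Optimal quantities: stainless scrap = 1.831 kg.
Total cost: 2.42·1.831 = 4.4310.

$4.43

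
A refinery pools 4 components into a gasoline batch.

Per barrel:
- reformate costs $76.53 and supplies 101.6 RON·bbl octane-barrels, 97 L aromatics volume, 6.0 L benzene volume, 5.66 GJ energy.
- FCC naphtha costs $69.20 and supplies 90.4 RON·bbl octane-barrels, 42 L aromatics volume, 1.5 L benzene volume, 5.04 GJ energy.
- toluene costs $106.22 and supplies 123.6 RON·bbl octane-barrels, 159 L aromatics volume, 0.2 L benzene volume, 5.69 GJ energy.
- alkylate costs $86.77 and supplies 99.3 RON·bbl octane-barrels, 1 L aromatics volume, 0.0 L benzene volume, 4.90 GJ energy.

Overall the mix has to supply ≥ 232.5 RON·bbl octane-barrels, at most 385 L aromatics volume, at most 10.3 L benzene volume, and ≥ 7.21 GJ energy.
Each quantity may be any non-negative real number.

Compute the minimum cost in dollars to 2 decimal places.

This is a linear program. Let x1 = barrels of reformate, x2 = barrels of FCC naphtha, x3 = barrels of toluene, x4 = barrels of alkylate.
min 76.53x1 + 69.2x2 + 106.22x3 + 86.77x4 with:
  101.6x1 + 90.4x2 + 123.6x3 + 99.3x4 ≥ 232.5   (octane-barrels)
  97x1 + 42x2 + 159x3 + 1x4 ≤ 385   (aromatics volume)
  6x1 + 1.5x2 + 0.2x3 ≤ 10.3   (benzene volume)
  5.66x1 + 5.04x2 + 5.69x3 + 4.9x4 ≥ 7.21   (energy)
  x1, x2, x3, x4 ≥ 0.
The minimum-cost mix takes nothing from toluene, alkylate — only reformate, FCC naphtha. There the octane-barrels and benzene volume constraints are tight.
Optimal quantities: reformate = 1.4933 barrels, FCC naphtha = 0.89364 barrels.
Hence cost = 76.53·1.4933 + 69.2·0.89364 = $176.1221.

$176.12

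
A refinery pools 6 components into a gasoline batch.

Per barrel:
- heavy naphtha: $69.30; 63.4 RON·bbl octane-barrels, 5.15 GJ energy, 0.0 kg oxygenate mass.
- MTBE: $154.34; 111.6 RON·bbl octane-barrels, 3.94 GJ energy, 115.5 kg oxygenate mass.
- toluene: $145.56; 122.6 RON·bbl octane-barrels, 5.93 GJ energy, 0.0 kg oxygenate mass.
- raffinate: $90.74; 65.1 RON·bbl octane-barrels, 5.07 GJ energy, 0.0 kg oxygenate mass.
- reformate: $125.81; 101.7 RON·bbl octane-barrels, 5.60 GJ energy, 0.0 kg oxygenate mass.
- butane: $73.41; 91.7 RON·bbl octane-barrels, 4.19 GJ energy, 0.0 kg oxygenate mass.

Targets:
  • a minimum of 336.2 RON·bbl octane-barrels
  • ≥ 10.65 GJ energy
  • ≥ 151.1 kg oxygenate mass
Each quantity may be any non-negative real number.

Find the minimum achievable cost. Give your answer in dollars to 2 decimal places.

This is a linear program. Let x1 = barrels of heavy naphtha, x2 = barrels of MTBE, x3 = barrels of toluene, x4 = barrels of raffinate, x5 = barrels of reformate, x6 = barrels of butane.
Minimise 69.3x1 + 154.34x2 + 145.56x3 + 90.74x4 + 125.81x5 + 73.41x6 subject to:
  63.4x1 + 111.6x2 + 122.6x3 + 65.1x4 + 101.7x5 + 91.7x6 ≥ 336.2   (octane-barrels)
  5.15x1 + 3.94x2 + 5.93x3 + 5.07x4 + 5.6x5 + 4.19x6 ≥ 10.65   (energy)
  115.5x2 ≥ 151.1   (oxygenate mass)
  x1, x2, x3, x4, x5, x6 ≥ 0.
The cheapest feasible vertex uses only MTBE, butane; heavy naphtha, toluene, raffinate, reformate are not used. Binding constraints: octane-barrels and oxygenate mass.
So MTBE = 1.30823 barrels, butane = 2.07418 barrels.
Cost = 154.34·1.30823 + 73.41·2.07418 = 354.1778.

$354.18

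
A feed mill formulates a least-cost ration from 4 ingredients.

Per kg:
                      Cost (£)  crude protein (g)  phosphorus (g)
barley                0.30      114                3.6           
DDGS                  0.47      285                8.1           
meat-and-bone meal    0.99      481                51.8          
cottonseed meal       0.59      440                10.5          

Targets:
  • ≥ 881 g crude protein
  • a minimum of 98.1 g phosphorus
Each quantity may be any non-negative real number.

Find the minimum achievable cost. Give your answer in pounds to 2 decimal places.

£1.87

Treat it as an LP. Let x1 = kg of barley, x2 = kg of DDGS, x3 = kg of meat-and-bone meal, x4 = kg of cottonseed meal.
min 0.3x1 + 0.47x2 + 0.99x3 + 0.59x4 s.t.:
  114x1 + 285x2 + 481x3 + 440x4 ≥ 881   (crude protein)
  3.6x1 + 8.1x2 + 51.8x3 + 10.5x4 ≥ 98.1   (phosphorus)
  x1, x2, x3, x4 ≥ 0.
At the optimum only meat-and-bone meal is positive (barley, DDGS, cottonseed meal = 0). There the phosphorus constraint is tight.
Solving gives x3 = 1.8938.
Cost = 0.99·1.8938 = 1.8749.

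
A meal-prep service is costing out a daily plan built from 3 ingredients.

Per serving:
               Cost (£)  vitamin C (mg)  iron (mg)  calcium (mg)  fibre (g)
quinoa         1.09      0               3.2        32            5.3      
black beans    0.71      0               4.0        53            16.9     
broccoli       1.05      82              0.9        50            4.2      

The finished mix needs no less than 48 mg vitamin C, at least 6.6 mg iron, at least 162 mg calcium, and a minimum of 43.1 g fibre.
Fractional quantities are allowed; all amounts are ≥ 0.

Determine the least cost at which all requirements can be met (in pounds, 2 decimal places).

Set it up as a linear program. Let x1 = servings of quinoa, x2 = servings of black beans, x3 = servings of broccoli.
Minimise 1.09x1 + 0.71x2 + 1.05x3 s.t.:
  82x3 ≥ 48   (vitamin C)
  3.2x1 + 4x2 + 0.9x3 ≥ 6.6   (iron)
  32x1 + 53x2 + 50x3 ≥ 162   (calcium)
  5.3x1 + 16.9x2 + 4.2x3 ≥ 43.1   (fibre)
  x1, x2, x3 ≥ 0.
The optimal basis is {black beans, broccoli}; quinoa drops out. Binding constraints: vitamin C and calcium.
Solving gives x2 = 2.504, x3 = 0.5854.
Total cost: 0.71·2.504 + 1.05·0.5854 = 2.3925.

£2.39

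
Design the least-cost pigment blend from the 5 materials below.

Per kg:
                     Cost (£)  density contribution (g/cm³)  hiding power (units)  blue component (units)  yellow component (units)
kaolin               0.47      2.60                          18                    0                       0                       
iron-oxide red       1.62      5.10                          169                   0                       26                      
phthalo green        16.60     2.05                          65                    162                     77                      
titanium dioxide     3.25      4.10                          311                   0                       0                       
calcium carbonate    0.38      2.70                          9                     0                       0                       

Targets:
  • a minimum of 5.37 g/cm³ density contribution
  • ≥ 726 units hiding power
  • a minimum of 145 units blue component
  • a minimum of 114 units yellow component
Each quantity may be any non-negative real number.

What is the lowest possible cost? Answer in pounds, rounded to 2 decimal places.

£21.26

Let x1 = kg of kaolin, x2 = kg of iron-oxide red, x3 = kg of phthalo green, x4 = kg of titanium dioxide, x5 = kg of calcium carbonate.
min 0.47x1 + 1.62x2 + 16.6x3 + 3.25x4 + 0.38x5 subject to:
  2.6x1 + 5.1x2 + 2.05x3 + 4.1x4 + 2.7x5 ≥ 5.37   (density contribution)
  18x1 + 169x2 + 65x3 + 311x4 + 9x5 ≥ 726   (hiding power)
  162x3 ≥ 145   (blue component)
  26x2 + 77x3 ≥ 114   (yellow component)
  x1, x2, x3, x4, x5 ≥ 0.
The cheapest feasible vertex uses only iron-oxide red, phthalo green; kaolin, titanium dioxide, calcium carbonate are not used. There the hiding power and blue component constraints are tight.
That vertex is x2 = 3.952, x3 = 0.8951.
Total cost: 1.62·3.952 + 16.6·0.8951 = 21.2609.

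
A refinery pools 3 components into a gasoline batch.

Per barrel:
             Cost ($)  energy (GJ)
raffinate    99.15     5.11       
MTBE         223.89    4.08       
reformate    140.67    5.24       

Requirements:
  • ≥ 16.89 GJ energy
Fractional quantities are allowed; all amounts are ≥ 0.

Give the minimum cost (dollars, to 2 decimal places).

$327.72

Let x1 = barrels of raffinate, x2 = barrels of MTBE, x3 = barrels of reformate.
min 99.15x1 + 223.89x2 + 140.67x3 subject to:
  5.11x1 + 4.08x2 + 5.24x3 ≥ 16.89   (energy)
  x1, x2, x3 ≥ 0.
The cheapest feasible vertex uses only raffinate; MTBE, reformate are not used. There the energy constraint is tight.
That vertex is x1 = 3.3053.
Hence cost = 99.15·3.3053 = $327.7205.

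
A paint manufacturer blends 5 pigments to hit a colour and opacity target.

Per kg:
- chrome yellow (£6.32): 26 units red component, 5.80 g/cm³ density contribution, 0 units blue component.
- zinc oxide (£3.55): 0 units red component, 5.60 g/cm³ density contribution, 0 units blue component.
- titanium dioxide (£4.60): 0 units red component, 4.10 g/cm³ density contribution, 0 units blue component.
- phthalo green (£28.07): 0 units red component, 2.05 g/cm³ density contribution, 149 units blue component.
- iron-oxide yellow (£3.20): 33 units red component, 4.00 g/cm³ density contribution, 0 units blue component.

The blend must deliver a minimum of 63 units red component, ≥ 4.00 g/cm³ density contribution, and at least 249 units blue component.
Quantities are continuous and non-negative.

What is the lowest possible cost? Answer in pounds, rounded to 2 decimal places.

£53.02

Treat it as an LP. Let x1 = kg of chrome yellow, x2 = kg of zinc oxide, x3 = kg of titanium dioxide, x4 = kg of phthalo green, x5 = kg of iron-oxide yellow.
Minimize 6.32x1 + 3.55x2 + 4.6x3 + 28.07x4 + 3.2x5 s.t.:
  26x1 + 33x5 ≥ 63   (red component)
  5.8x1 + 5.6x2 + 4.1x3 + 2.05x4 + 4x5 ≥ 4   (density contribution)
  149x4 ≥ 249   (blue component)
  x1, x2, x3, x4, x5 ≥ 0.
At the optimum only phthalo green, iron-oxide yellow are positive (chrome yellow, zinc oxide, titanium dioxide = 0). The red component and blue component requirements are met with equality.
That vertex is x4 = 1.6711, x5 = 1.9091.
Hence cost = 28.07·1.6711 + 3.2·1.9091 = £53.0169.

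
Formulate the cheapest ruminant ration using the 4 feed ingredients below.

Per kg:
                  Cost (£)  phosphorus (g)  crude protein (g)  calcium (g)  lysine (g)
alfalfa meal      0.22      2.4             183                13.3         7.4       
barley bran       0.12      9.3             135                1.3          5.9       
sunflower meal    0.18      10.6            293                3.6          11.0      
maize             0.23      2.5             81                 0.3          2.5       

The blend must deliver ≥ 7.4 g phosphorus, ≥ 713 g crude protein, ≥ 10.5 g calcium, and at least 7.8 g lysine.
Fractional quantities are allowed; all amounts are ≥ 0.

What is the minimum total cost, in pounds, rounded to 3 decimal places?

£0.455

Let x1 = kg of alfalfa meal, x2 = kg of barley bran, x3 = kg of sunflower meal, x4 = kg of maize.
min 0.22x1 + 0.12x2 + 0.18x3 + 0.23x4 s.t.:
  2.4x1 + 9.3x2 + 10.6x3 + 2.5x4 ≥ 7.4   (phosphorus)
  183x1 + 135x2 + 293x3 + 81x4 ≥ 713   (crude protein)
  13.3x1 + 1.3x2 + 3.6x3 + 0.3x4 ≥ 10.5   (calcium)
  7.4x1 + 5.9x2 + 11x3 + 2.5x4 ≥ 7.8   (lysine)
  x1, x2, x3, x4 ≥ 0.
At the optimum only alfalfa meal, sunflower meal are positive (barley bran, maize = 0). Binding constraints: crude protein and calcium.
Solving gives x1 = 0.1574, x3 = 2.335.
Hence cost = 0.22·0.1574 + 0.18·2.335 = £0.45493.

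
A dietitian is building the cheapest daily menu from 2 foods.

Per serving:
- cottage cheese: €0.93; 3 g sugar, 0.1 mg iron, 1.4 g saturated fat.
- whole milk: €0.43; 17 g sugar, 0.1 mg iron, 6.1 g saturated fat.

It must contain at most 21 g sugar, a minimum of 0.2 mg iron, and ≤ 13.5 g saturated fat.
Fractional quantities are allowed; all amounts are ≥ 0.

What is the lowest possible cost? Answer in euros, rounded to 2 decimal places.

Let x1 = servings of cottage cheese, x2 = servings of whole milk.
min 0.93x1 + 0.43x2 subject to:
  3x1 + 17x2 ≤ 21   (sugar)
  0.1x1 + 0.1x2 ≥ 0.2   (iron)
  1.4x1 + 6.1x2 ≤ 13.5   (saturated fat)
  x1, x2 ≥ 0.
Both inputs are positive at the optimum. There the sugar and iron constraints are tight.
So cottage cheese = 0.9286 servings, whole milk = 1.071 servings.
Total cost: 0.93·0.9286 + 0.43·1.071 = 1.3241.

€1.32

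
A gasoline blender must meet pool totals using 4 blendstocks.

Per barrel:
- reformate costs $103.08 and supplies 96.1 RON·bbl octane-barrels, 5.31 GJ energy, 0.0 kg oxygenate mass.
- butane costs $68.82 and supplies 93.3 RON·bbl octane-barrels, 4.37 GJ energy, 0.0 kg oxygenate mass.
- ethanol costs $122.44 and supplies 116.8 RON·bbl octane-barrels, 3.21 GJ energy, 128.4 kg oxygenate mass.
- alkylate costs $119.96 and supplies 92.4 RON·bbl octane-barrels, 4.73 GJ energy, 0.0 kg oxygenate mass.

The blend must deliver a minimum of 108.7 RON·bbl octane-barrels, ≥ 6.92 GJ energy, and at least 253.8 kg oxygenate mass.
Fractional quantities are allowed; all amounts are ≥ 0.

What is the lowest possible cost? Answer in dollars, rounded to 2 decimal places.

Treat it as an LP. Let x1 = barrels of reformate, x2 = barrels of butane, x3 = barrels of ethanol, x4 = barrels of alkylate.
Minimize 103.08x1 + 68.82x2 + 122.44x3 + 119.96x4 with:
  96.1x1 + 93.3x2 + 116.8x3 + 92.4x4 ≥ 108.7   (octane-barrels)
  5.31x1 + 4.37x2 + 3.21x3 + 4.73x4 ≥ 6.92   (energy)
  128.4x3 ≥ 253.8   (oxygenate mass)
  x1, x2, x3, x4 ≥ 0.
The optimal basis is {butane, ethanol}; reformate, alkylate drop out. There the energy and oxygenate mass constraints are tight.
Optimal quantities: butane = 0.13158 barrels, ethanol = 1.9766 barrels.
Total cost: 68.82·0.13158 + 122.44·1.9766 = 251.0702.

$251.07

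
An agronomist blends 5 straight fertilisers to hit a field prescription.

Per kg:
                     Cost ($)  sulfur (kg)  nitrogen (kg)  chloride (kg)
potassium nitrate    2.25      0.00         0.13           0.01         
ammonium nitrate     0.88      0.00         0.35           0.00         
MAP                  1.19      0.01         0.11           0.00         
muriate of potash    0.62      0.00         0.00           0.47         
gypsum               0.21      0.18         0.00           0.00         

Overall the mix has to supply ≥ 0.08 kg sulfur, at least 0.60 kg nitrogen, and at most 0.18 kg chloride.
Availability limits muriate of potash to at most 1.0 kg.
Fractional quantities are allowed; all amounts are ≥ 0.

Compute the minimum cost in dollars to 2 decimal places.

Set it up as a linear program. Let x1 = kg of potassium nitrate, x2 = kg of ammonium nitrate, x3 = kg of MAP, x4 = kg of muriate of potash, x5 = kg of gypsum.
Minimize 2.25x1 + 0.88x2 + 1.19x3 + 0.62x4 + 0.21x5 with:
  0.01x3 + 0.18x5 ≥ 0.08   (sulfur)
  0.13x1 + 0.35x2 + 0.11x3 ≥ 0.6   (nitrogen)
  0.01x1 + 0.47x4 ≤ 0.18   (chloride)
  x4 ≤ 1
  x1, x2, x3, x4, x5 ≥ 0.
At the optimum only ammonium nitrate, gypsum are positive (potassium nitrate, MAP, muriate of potash = 0). Binding constraints: sulfur and nitrogen.
Solving gives x2 = 1.714, x5 = 0.4444.
Cost = 0.88·1.714 + 0.21·0.4444 = 1.6016.

$1.60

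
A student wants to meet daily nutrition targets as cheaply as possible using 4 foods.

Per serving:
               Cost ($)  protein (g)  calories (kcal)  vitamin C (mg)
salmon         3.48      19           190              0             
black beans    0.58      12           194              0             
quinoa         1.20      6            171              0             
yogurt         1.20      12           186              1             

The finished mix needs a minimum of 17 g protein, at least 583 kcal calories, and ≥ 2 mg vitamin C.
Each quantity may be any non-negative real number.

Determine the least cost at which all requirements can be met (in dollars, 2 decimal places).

Let x1 = servings of salmon, x2 = servings of black beans, x3 = servings of quinoa, x4 = servings of yogurt.
min 3.48x1 + 0.58x2 + 1.2x3 + 1.2x4 subject to:
  19x1 + 12x2 + 6x3 + 12x4 ≥ 17   (protein)
  190x1 + 194x2 + 171x3 + 186x4 ≥ 583   (calories)
  1x4 ≥ 2   (vitamin C)
  x1, x2, x3, x4 ≥ 0.
The cheapest feasible vertex uses only black beans, yogurt; salmon, quinoa are not used. The calories and vitamin C requirements are met with equality.
Optimal quantities: black beans = 1.088 servings, yogurt = 2 servings.
Hence cost = 0.58·1.088 + 1.2·2 = $3.0310.

$3.03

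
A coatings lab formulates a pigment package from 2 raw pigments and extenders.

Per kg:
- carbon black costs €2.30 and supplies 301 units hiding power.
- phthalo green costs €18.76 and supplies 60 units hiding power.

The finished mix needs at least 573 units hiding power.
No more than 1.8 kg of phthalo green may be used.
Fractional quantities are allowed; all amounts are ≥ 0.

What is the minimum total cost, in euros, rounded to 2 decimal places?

This is a linear program. Let x1 = kg of carbon black, x2 = kg of phthalo green.
Minimise 2.3x1 + 18.76x2 subject to:
  301x1 + 60x2 ≥ 573   (hiding power)
  x2 ≤ 1.8
  x1, x2 ≥ 0.
The minimum-cost mix takes nothing from phthalo green — only carbon black. The hiding power requirement is met with equality.
So carbon black = 1.904 kg.
Cost = 2.3·1.904 = 4.3792.

€4.38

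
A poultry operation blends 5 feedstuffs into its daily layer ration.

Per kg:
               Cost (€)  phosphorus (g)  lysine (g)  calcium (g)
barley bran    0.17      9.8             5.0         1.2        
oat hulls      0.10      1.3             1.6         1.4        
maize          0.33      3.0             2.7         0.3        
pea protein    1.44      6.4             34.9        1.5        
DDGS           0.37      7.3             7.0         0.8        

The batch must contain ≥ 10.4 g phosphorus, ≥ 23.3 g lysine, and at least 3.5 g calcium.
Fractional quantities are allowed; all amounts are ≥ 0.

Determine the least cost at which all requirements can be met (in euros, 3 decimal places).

Let x1 = kg of barley bran, x2 = kg of oat hulls, x3 = kg of maize, x4 = kg of pea protein, x5 = kg of DDGS.
Minimize 0.17x1 + 0.1x2 + 0.33x3 + 1.44x4 + 0.37x5 subject to:
  9.8x1 + 1.3x2 + 3x3 + 6.4x4 + 7.3x5 ≥ 10.4   (phosphorus)
  5x1 + 1.6x2 + 2.7x3 + 34.9x4 + 7x5 ≥ 23.3   (lysine)
  1.2x1 + 1.4x2 + 0.3x3 + 1.5x4 + 0.8x5 ≥ 3.5   (calcium)
  x1, x2, x3, x4, x5 ≥ 0.
The cheapest feasible vertex uses only barley bran; oat hulls, maize, pea protein, DDGS are not used. The lysine requirement is met with equality.
Solving gives x1 = 4.66.
Total cost: 0.17·4.66 = 0.79220.

€0.792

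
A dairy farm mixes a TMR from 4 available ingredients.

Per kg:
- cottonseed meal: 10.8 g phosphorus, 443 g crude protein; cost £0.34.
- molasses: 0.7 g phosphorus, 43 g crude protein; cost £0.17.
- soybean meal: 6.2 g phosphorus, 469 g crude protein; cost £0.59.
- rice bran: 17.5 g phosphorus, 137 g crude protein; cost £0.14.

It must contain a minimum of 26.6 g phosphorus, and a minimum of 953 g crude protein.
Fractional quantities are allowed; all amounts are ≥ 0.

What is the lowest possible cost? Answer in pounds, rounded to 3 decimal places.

£0.740

Set it up as a linear program. Let x1 = kg of cottonseed meal, x2 = kg of molasses, x3 = kg of soybean meal, x4 = kg of rice bran.
Minimise 0.34x1 + 0.17x2 + 0.59x3 + 0.14x4 s.t.:
  10.8x1 + 0.7x2 + 6.2x3 + 17.5x4 ≥ 26.6   (phosphorus)
  443x1 + 43x2 + 469x3 + 137x4 ≥ 953   (crude protein)
  x1, x2, x3, x4 ≥ 0.
The optimal basis is {cottonseed meal, rice bran}; molasses, soybean meal drop out. Binding constraints: phosphorus and crude protein.
So cottonseed meal = 2.078 kg, rice bran = 0.2378 kg.
Hence cost = 0.34·2.078 + 0.14·0.2378 = £0.73981.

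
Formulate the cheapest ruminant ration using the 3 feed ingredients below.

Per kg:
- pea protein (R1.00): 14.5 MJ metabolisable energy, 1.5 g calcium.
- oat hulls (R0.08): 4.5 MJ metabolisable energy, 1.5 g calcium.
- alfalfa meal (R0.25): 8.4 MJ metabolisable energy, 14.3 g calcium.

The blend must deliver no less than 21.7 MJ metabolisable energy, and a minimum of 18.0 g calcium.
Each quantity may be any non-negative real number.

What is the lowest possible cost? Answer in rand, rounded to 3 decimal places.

R0.480

This is a linear program. Let x1 = kg of pea protein, x2 = kg of oat hulls, x3 = kg of alfalfa meal.
Minimize 1x1 + 0.08x2 + 0.25x3 with:
  14.5x1 + 4.5x2 + 8.4x3 ≥ 21.7   (metabolisable energy)
  1.5x1 + 1.5x2 + 14.3x3 ≥ 18   (calcium)
  x1, x2, x3 ≥ 0.
The optimal basis is {oat hulls, alfalfa meal}; pea protein drops out. Binding constraints: metabolisable energy and calcium.
So oat hulls = 3.075 kg, alfalfa meal = 0.9362 kg.
Cost = 0.08·3.075 + 0.25·0.9362 = 0.48005.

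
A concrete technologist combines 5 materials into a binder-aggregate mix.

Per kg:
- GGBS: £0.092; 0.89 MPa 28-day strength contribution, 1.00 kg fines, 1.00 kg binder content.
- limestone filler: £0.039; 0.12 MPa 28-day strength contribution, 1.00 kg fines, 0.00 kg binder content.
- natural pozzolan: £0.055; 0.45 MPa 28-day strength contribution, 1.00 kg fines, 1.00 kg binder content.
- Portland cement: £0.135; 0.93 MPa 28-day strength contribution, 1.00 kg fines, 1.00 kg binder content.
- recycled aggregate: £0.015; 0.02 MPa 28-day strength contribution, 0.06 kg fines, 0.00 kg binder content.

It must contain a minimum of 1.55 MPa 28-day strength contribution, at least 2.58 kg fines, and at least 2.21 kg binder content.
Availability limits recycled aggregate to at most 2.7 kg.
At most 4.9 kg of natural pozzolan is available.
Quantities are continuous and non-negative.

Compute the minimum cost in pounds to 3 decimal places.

Let x1 = kg of GGBS, x2 = kg of limestone filler, x3 = kg of natural pozzolan, x4 = kg of Portland cement, x5 = kg of recycled aggregate.
Minimize 0.092x1 + 0.039x2 + 0.055x3 + 0.135x4 + 0.015x5 with:
  0.89x1 + 0.12x2 + 0.45x3 + 0.93x4 + 0.02x5 ≥ 1.55   (28-day strength contribution)
  1x1 + 1x2 + 1x3 + 1x4 + 0.06x5 ≥ 2.58   (fines)
  1x1 + 1x3 + 1x4 ≥ 2.21   (binder content)
  x5 ≤ 2.7
  x3 ≤ 4.9
  x1, x2, x3, x4, x5 ≥ 0.
The minimum-cost mix takes nothing from limestone filler, Portland cement, recycled aggregate — only GGBS, natural pozzolan. Binding constraints: 28-day strength contribution and fines.
That vertex is x1 = 0.8841, x3 = 1.696.
Cost = 0.092·0.8841 + 0.055·1.696 = 0.17462.

£0.175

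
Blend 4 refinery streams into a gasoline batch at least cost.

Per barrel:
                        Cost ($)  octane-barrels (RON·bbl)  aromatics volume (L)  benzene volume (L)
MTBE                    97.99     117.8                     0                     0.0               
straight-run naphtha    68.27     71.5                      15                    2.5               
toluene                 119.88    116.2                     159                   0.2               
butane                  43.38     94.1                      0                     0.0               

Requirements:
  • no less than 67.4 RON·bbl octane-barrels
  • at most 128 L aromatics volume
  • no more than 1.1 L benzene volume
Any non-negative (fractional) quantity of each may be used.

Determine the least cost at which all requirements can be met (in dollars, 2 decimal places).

Treat it as an LP. Let x1 = barrels of MTBE, x2 = barrels of straight-run naphtha, x3 = barrels of toluene, x4 = barrels of butane.
min 97.99x1 + 68.27x2 + 119.88x3 + 43.38x4 with:
  117.8x1 + 71.5x2 + 116.2x3 + 94.1x4 ≥ 67.4   (octane-barrels)
  15x2 + 159x3 ≤ 128   (aromatics volume)
  2.5x2 + 0.2x3 ≤ 1.1   (benzene volume)
  x1, x2, x3, x4 ≥ 0.
At the optimum only butane is positive (MTBE, straight-run naphtha, toluene = 0). The octane-barrels requirement is met with equality.
Solving gives x4 = 0.7163.
Objective = 43.38·0.7163 = 31.0731.

$31.07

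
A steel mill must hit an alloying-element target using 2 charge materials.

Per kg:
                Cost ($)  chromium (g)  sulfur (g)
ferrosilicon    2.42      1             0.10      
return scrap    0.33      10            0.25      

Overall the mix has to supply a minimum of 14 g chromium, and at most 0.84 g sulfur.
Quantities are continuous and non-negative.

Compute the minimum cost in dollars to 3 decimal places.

Treat it as an LP. Let x1 = kg of ferrosilicon, x2 = kg of return scrap.
Minimise 2.42x1 + 0.33x2 subject to:
  1x1 + 10x2 ≥ 14   (chromium)
  0.1x1 + 0.25x2 ≤ 0.84   (sulfur)
  x1, x2 ≥ 0.
At the optimum only return scrap is positive (ferrosilicon = 0). Binding constraint: chromium.
Optimal quantities: return scrap = 1.4 kg.
Hence cost = 0.33·1.4 = $0.46200.

$0.462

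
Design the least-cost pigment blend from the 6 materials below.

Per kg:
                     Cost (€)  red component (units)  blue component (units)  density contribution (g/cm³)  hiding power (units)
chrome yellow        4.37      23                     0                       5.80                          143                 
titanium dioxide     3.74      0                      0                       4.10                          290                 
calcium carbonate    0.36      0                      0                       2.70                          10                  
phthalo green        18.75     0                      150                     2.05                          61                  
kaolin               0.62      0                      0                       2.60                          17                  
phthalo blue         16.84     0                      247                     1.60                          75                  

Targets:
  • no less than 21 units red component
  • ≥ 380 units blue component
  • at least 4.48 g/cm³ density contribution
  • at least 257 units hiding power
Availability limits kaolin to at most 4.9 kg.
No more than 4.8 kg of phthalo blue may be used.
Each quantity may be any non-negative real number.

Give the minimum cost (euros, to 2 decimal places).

€30.04

Let x1 = kg of chrome yellow, x2 = kg of titanium dioxide, x3 = kg of calcium carbonate, x4 = kg of phthalo green, x5 = kg of kaolin, x6 = kg of phthalo blue.
min 4.37x1 + 3.74x2 + 0.36x3 + 18.75x4 + 0.62x5 + 16.84x6 with:
  23x1 ≥ 21   (red component)
  150x4 + 247x6 ≥ 380   (blue component)
  5.8x1 + 4.1x2 + 2.7x3 + 2.05x4 + 2.6x5 + 1.6x6 ≥ 4.48   (density contribution)
  143x1 + 290x2 + 10x3 + 61x4 + 17x5 + 75x6 ≥ 257   (hiding power)
  x5 ≤ 4.9
  x6 ≤ 4.8
  x1, x2, x3, x4, x5, x6 ≥ 0.
The minimum-cost mix takes nothing from calcium carbonate, phthalo green, kaolin — only chrome yellow, titanium dioxide, phthalo blue. Binding constraints: red component, blue component, hiding power.
So chrome yellow = 0.91304 kg, titanium dioxide = 0.038104 kg, phthalo blue = 1.5385 kg.
Hence cost = 4.37·0.91304 + 3.74·0.038104 + 16.84·1.5385 = €30.0408.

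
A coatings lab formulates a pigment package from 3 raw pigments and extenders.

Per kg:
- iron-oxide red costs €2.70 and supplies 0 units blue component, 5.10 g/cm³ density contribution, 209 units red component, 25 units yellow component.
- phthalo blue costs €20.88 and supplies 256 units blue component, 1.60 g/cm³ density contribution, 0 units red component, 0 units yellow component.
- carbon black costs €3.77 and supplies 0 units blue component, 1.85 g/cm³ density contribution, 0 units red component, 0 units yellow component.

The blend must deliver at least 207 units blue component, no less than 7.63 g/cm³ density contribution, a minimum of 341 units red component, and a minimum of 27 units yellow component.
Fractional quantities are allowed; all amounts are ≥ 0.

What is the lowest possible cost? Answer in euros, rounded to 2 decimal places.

Let x1 = kg of iron-oxide red, x2 = kg of phthalo blue, x3 = kg of carbon black.
min 2.7x1 + 20.88x2 + 3.77x3 s.t.:
  256x2 ≥ 207   (blue component)
  5.1x1 + 1.6x2 + 1.85x3 ≥ 7.63   (density contribution)
  209x1 ≥ 341   (red component)
  25x1 ≥ 27   (yellow component)
  x1, x2, x3 ≥ 0.
The minimum-cost mix takes nothing from carbon black — only iron-oxide red, phthalo blue. There the blue component and red component constraints are tight.
Optimal quantities: iron-oxide red = 1.632 kg, phthalo blue = 0.8086 kg.
Objective = 2.7·1.632 + 20.88·0.8086 = 21.2900.

€21.29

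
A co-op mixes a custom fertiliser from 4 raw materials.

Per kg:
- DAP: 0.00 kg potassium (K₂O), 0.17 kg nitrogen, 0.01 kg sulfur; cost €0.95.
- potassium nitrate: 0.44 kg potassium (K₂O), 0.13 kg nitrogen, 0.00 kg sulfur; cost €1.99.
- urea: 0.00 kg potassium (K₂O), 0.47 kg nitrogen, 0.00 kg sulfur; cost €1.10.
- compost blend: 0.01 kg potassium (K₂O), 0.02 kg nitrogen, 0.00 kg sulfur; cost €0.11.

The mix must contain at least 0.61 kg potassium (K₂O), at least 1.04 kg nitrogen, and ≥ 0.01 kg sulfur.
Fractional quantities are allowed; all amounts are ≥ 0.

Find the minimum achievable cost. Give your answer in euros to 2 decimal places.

Let x1 = kg of DAP, x2 = kg of potassium nitrate, x3 = kg of urea, x4 = kg of compost blend.
Minimize 0.95x1 + 1.99x2 + 1.1x3 + 0.11x4 s.t.:
  0.44x2 + 0.01x4 ≥ 0.61   (potassium (K₂O))
  0.17x1 + 0.13x2 + 0.47x3 + 0.02x4 ≥ 1.04   (nitrogen)
  0.01x1 ≥ 0.01   (sulfur)
  x1, x2, x3, x4 ≥ 0.
At the optimum only DAP, potassium nitrate, urea are positive (compost blend = 0). Binding constraints: potassium (K₂O), nitrogen, sulfur.
So DAP = 1 kg, potassium nitrate = 1.386 kg, urea = 1.468 kg.
Hence cost = 0.95·1 + 1.99·1.386 + 1.1·1.468 = €5.3229.

€5.32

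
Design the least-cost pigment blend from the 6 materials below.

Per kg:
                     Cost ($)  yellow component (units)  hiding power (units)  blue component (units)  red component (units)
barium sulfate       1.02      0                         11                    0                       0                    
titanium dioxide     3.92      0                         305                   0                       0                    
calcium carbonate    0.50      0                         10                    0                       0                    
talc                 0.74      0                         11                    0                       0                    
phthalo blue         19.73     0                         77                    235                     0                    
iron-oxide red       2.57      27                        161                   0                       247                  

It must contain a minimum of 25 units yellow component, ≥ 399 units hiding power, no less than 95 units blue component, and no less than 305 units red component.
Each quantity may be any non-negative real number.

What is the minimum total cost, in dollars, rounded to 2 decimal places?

Set it up as a linear program. Let x1 = kg of barium sulfate, x2 = kg of titanium dioxide, x3 = kg of calcium carbonate, x4 = kg of talc, x5 = kg of phthalo blue, x6 = kg of iron-oxide red.
min 1.02x1 + 3.92x2 + 0.5x3 + 0.74x4 + 19.73x5 + 2.57x6 with:
  27x6 ≥ 25   (yellow component)
  11x1 + 305x2 + 10x3 + 11x4 + 77x5 + 161x6 ≥ 399   (hiding power)
  235x5 ≥ 95   (blue component)
  247x6 ≥ 305   (red component)
  x1, x2, x3, x4, x5, x6 ≥ 0.
At the optimum only titanium dioxide, phthalo blue, iron-oxide red are positive (barium sulfate, calcium carbonate, talc = 0). Binding constraints: hiding power, blue component, red component.
So titanium dioxide = 0.5543 kg, phthalo blue = 0.4043 kg, iron-oxide red = 1.235 kg.
Cost = 3.92·0.5543 + 19.73·0.4043 + 2.57·1.235 = 13.3236.

$13.32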